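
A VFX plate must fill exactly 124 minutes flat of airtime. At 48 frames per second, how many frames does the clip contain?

124 min = 7440 s.
Frames = 7440 × 48 = 357120.

357120 frames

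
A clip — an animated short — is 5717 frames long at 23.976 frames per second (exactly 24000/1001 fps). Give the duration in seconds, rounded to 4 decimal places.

238.4465 seconds

Running time = 5717 × 1001/24000 = 5722717/24000 s ≈ 238.4465 s.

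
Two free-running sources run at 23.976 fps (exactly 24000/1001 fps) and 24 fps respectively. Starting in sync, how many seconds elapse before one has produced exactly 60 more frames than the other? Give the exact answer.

The gap grows by |24 − 24000/1001| = 24/1001 frames per second.
Time for a 60-frame gap: 60 ÷ (24/1001) = 2502.5 s.

2502.5 seconds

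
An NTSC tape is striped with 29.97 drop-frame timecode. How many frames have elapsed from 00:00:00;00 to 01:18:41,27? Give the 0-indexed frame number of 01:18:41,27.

141515

As if non-drop at 30 labels/s: (1 × 3600 + 18 × 60 + 41) × 30 + 27 = 141657.
Minute boundaries passed: 78; those not divisible by 10: 78 − 7 = 71; dropped labels = 2 × 71 = 142.
Actual frame index = 141657 − 142 = 141515.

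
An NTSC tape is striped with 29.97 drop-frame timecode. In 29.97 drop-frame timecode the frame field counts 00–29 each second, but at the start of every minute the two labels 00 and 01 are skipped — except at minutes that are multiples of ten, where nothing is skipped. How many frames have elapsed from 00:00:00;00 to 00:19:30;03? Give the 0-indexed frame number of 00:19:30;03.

35067

Complete 10-minute blocks: 1, each 17982 frames → 17982.
Remaining 9 whole minutes in the current block: 1800 + 8 × 1798 = 16184 frames.
Within the current minute: 30 × 30 + 3 − 2 = 901 (labels ;00/;01 skipped at this minute). Total = 17982 + 16184 + 901 = 35067.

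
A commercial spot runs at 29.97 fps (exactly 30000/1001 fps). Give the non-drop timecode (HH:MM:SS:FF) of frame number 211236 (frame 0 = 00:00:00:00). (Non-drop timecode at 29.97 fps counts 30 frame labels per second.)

211236 ÷ 30 = 7041 full seconds, remainder 6 frames.
7041 s = 1 h 57 min 21 s.
Timecode: 01:57:21:06.

01:57:21:06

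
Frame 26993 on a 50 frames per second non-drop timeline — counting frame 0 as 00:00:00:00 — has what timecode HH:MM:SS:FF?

00:08:59:43

26993 ÷ 50 = 539 full seconds, remainder 43 frames.
539 s = 0 h 8 min 59 s.
Timecode: 00:08:59:43.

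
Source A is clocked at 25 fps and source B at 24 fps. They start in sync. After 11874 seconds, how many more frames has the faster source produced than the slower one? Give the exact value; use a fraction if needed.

A emits 25 × 11874 = 296850 frames; B emits 24 × 11874 = 284976.
Difference = 11874 frames; B is behind A.

11874 frames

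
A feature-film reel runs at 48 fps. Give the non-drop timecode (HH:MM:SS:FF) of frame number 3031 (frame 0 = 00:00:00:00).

00:01:03:07

3031 ÷ 48 = 63 full seconds, remainder 7 frames.
63 s = 0 h 1 min 3 s.
Timecode: 00:01:03:07.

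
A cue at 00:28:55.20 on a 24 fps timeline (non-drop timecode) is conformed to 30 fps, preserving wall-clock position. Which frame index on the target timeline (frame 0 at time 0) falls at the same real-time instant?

Source frame index: (0×3600 + 28×60 + 55) × 24 + 20 = 41660.
Real time: 41660 / (24) = 10415/6 s.
Target frame: (10415/6) × (30) = 52075.

frame 52075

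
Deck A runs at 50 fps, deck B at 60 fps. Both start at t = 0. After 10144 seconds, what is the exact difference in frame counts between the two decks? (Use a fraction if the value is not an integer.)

101440 frames

A emits 50 × 10144 = 507200 frames; B emits 60 × 10144 = 608640.
Difference = 101440 frames; B is ahead of A.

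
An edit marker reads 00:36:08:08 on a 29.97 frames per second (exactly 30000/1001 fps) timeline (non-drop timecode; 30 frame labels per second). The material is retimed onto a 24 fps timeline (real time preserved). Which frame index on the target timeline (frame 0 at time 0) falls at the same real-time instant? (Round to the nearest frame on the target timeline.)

Source frame index: (0×3600 + 36×60 + 8) × 30 + 8 = 65048.
Real time: 65048 / (30000/1001) = 8139131/3750 s.
Target frame: (8139131/3750) × (24) = 32556524/625 ≈ 52090.438 → 52090.

frame 52090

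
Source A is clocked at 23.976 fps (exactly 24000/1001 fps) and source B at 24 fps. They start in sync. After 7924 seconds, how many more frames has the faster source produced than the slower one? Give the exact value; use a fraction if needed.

27168/143 frames

A emits 24000/1001 × 7924 = 27168000/143 frames; B emits 24 × 7924 = 190176.
Difference = 27168/143 frames (≈ 189.9860); B is ahead of A.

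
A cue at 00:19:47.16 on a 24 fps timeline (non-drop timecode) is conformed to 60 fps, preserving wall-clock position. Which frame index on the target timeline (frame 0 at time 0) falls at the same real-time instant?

Source frame index: (0×3600 + 19×60 + 47) × 24 + 16 = 28504.
Real time: 28504 / (24) = 3563/3 s.
Target frame: (3563/3) × (60) = 71260.

frame 71260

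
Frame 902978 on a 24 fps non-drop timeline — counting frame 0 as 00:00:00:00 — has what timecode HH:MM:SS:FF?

10:27:04:02

902978 ÷ 24 = 37624 full seconds, remainder 2 frames.
37624 s = 10 h 27 min 4 s.
Timecode: 10:27:04:02.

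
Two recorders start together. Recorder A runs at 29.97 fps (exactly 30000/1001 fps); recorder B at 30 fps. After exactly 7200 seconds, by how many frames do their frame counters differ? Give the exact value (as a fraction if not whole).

A emits 30000/1001 × 7200 = 216000000/1001 frames; B emits 30 × 7200 = 216000.
Difference = 216000/1001 frames (≈ 215.7842); B is ahead of A.

216000/1001 frames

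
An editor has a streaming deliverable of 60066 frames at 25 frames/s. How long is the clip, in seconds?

2402.64 seconds

Running time = 60066 / (25) = 2402.64 s.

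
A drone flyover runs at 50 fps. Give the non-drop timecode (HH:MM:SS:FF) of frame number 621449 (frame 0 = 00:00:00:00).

03:27:08:49

621449 ÷ 50 = 12428 full seconds, remainder 49 frames.
12428 s = 3 h 27 min 8 s.
Timecode: 03:27:08:49.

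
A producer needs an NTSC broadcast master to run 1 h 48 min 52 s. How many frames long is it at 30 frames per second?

1 h 48 min 52 s = 6532 s.
Frames = 6532 × 30 = 195960.

195960 frames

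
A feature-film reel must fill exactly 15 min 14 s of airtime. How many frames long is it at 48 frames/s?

15 min 14 s = 914 s.
Frames = 914 × 48 = 43872.

43872 frames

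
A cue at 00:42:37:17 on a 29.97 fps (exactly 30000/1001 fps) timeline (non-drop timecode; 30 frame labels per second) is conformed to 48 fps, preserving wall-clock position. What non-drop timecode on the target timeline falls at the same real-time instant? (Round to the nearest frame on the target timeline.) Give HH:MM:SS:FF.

Source frame index: (0×3600 + 42×60 + 37) × 30 + 17 = 76727.
Real time: 76727 / (30000/1001) = 76803727/30000 s.
Target frame: (76803727/30000) × (48) = 76803727/625 ≈ 122885.963 → 122886.
At 48 labels/s: frame 122886 → 00:42:40:06.

00:42:40:06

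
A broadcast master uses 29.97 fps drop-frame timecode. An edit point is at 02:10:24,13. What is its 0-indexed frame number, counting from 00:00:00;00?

234499

Complete 10-minute blocks: 13, each 17982 frames → 233766.
Remaining 0 whole minutes in the current block: 0 frames.
Within the current minute: 24 × 30 + 13 = 733. Total = 233766 + 0 + 733 = 234499.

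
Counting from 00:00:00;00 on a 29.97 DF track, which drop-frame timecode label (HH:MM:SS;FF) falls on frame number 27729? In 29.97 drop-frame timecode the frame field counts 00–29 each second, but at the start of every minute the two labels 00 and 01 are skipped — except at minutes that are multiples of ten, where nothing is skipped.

00:15:25;07

Each 10-minute DF block holds 10 × 60 × 30 − 9 × 2 = 17982 frames. 27729 ÷ 17982 → 1 full block, remainder 9747.
Within the partial block the first minute is 1800 frames and each further minute 1798, so 5 further minute boundaries passed. Total skipped labels = 18 × 1 + 2 × 5 = 28.
Non-drop label index = 27729 + 28 = 27757; at 30 labels/s that is 00:15:25:07, i.e. DF 00:15:25;07.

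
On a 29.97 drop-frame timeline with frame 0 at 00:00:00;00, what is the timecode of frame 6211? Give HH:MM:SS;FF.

Ten DF minutes hold 17982 frames, so frame 6211 lies in block 0 (frames 0–17981) with 6211 frames into that block.
The block's first minute is 1800 frames and the rest 1798 each; 6211 frames reaches minute 3, so 0 × 18 + 3 × 2 = 6 labels have been skipped so far.
Adding those back, label number 6211 + 6 = 6217 at 30 labels/s is 207 s + 7 f = 0 h 3 min 27 s frame 7, i.e. 00:03:27;07.

00:03:27;07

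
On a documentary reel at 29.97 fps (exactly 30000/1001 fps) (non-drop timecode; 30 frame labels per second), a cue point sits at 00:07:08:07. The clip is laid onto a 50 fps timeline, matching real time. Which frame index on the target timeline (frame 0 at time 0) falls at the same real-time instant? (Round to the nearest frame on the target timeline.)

Source frame index: (0×3600 + 7×60 + 8) × 30 + 7 = 12847.
Real time: 12847 / (30000/1001) = 12859847/30000 s.
Target frame: (12859847/30000) × (50) = 12859847/600 ≈ 21433.078 → 21433.

frame 21433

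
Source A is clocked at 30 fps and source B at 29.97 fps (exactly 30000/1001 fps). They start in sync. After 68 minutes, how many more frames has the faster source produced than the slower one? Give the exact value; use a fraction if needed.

122400/1001 frames

68 min = 4080 s.
A emits 30 × 4080 = 122400 frames; B emits 30000/1001 × 4080 = 122400000/1001.
Difference = 122400/1001 frames (≈ 122.2777); B is behind A.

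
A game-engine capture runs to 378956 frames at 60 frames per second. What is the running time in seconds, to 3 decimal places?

6315.933 seconds

Running time = 378956 × 1/60 = 94739/15 s ≈ 6315.933 s.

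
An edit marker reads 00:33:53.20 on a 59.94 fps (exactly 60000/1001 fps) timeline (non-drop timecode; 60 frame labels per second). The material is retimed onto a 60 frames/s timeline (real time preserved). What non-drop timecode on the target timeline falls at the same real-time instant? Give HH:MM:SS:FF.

Source frame index: (0×3600 + 33×60 + 53) × 60 + 20 = 122000.
Real time: 122000 / (60000/1001) = 61061/30 s.
Target frame: (61061/30) × (60) = 122122.
At 60 labels/s: frame 122122 → 00:33:55:22.

00:33:55:22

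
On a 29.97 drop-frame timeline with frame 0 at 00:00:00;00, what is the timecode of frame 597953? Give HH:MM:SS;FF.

05:32:31;21

Ten DF minutes hold 17982 frames, so frame 597953 lies in block 33 (frames 593406–611387) with 4547 frames into that block.
The block's first minute is 1800 frames and the rest 1798 each; 4547 frames reaches minute 2, so 33 × 18 + 2 × 2 = 598 labels have been skipped so far.
Adding those back, label number 597953 + 598 = 598551 at 30 labels/s is 19951 s + 21 f = 5 h 32 min 31 s frame 21, i.e. 05:32:31;21.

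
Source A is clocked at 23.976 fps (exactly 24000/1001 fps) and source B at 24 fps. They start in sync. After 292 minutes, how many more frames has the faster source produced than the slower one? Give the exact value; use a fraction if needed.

420480/1001 frames

292 min = 17520 s.
A emits 24000/1001 × 17520 = 420480000/1001 frames; B emits 24 × 17520 = 420480.
Difference = 420480/1001 frames (≈ 420.0599); B is ahead of A.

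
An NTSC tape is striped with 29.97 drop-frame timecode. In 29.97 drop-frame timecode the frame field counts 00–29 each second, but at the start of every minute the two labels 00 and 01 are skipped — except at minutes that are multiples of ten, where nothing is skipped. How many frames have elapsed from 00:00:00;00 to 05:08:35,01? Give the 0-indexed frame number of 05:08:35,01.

As if non-drop at 30 labels/s: (5 × 3600 + 8 × 60 + 35) × 30 + 1 = 555451.
Minute boundaries passed: 308; those not divisible by 10: 308 − 30 = 278; dropped labels = 2 × 278 = 556.
Actual frame index = 555451 − 556 = 554895.

554895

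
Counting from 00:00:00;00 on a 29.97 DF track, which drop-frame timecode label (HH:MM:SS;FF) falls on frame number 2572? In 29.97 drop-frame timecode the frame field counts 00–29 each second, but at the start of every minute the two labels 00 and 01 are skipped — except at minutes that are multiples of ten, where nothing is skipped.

Each 10-minute DF block holds 10 × 60 × 30 − 9 × 2 = 17982 frames. 2572 ÷ 17982 → 0 full blocks, remainder 2572.
Within the partial block the first minute is 1800 frames and each further minute 1798, so 1 further minute boundary passed. Total skipped labels = 18 × 0 + 2 × 1 = 2.
Non-drop label index = 2572 + 2 = 2574; at 30 labels/s that is 00:01:25:24, i.e. DF 00:01:25;24.

00:01:25;24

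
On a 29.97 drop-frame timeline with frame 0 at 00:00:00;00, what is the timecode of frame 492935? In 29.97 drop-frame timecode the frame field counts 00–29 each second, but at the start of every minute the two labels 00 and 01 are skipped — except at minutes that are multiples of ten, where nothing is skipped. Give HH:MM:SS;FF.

Each 10-minute DF block holds 10 × 60 × 30 − 9 × 2 = 17982 frames. 492935 ÷ 17982 → 27 full blocks, remainder 7421.
Within the partial block the first minute is 1800 frames and each further minute 1798, so 4 further minute boundaries passed. Total skipped labels = 18 × 27 + 2 × 4 = 494.
Non-drop label index = 492935 + 494 = 493429; at 30 labels/s that is 04:34:07:19, i.e. DF 04:34:07;19.

04:34:07;19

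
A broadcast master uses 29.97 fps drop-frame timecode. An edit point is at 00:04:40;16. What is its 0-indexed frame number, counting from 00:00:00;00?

As if non-drop at 30 labels/s: (0 × 3600 + 4 × 60 + 40) × 30 + 16 = 8416.
Minute boundaries passed: 4; those not divisible by 10: 4 − 0 = 4; dropped labels = 2 × 4 = 8.
Actual frame index = 8416 − 8 = 8408.

8408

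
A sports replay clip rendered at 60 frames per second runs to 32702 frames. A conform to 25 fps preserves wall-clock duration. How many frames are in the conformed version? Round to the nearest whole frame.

Frames at target rate = 32702 × (25) / (60) = 81755/6 ≈ 13625.833.
Nearest whole frame: 13626.

13626 frames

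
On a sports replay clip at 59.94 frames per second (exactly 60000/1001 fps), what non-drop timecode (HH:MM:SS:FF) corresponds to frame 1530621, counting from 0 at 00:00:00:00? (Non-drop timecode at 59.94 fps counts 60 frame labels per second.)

07:05:10:21

1530621 ÷ 60 = 25510 full seconds, remainder 21 frames.
25510 s = 7 h 5 min 10 s.
Timecode: 07:05:10:21.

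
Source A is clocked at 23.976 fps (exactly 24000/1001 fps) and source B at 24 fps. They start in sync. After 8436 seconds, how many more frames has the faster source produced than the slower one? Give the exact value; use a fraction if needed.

A emits 24000/1001 × 8436 = 202464000/1001 frames; B emits 24 × 8436 = 202464.
Difference = 202464/1001 frames (≈ 202.2617); B is ahead of A.

202464/1001 frames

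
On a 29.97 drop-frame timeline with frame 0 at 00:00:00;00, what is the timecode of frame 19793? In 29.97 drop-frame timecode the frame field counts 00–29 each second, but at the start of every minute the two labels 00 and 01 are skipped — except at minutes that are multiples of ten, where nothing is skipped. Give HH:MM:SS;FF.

00:11:00;13

Ten DF minutes hold 17982 frames, so frame 19793 lies in block 1 (frames 17982–35963) with 1811 frames into that block.
The block's first minute is 1800 frames and the rest 1798 each; 1811 frames reaches minute 1, so 1 × 18 + 1 × 2 = 20 labels have been skipped so far.
Adding those back, label number 19793 + 20 = 19813 at 30 labels/s is 660 s + 13 f = 0 h 11 min 0 s frame 13, i.e. 00:11:00;13.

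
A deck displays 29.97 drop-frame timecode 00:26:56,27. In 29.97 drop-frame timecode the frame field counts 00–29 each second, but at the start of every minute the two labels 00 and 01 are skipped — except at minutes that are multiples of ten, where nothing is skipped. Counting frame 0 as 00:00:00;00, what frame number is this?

As if non-drop at 30 labels/s: (0 × 3600 + 26 × 60 + 56) × 30 + 27 = 48507.
Minute boundaries passed: 26; those not divisible by 10: 26 − 2 = 24; dropped labels = 2 × 24 = 48.
Actual frame index = 48507 − 48 = 48459.

48459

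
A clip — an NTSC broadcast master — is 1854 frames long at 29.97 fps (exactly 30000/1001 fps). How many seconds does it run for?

Running time = 1854 / (30000/1001) = 61.8618 s.

61.8618 seconds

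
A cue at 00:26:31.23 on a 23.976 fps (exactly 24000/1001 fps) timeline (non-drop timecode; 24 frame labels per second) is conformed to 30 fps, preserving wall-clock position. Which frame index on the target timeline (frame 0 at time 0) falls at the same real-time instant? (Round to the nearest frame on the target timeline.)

Source frame index: (0×3600 + 26×60 + 31) × 24 + 23 = 38207.
Real time: 38207 / (24000/1001) = 38245207/24000 s.
Target frame: (38245207/24000) × (30) = 38245207/800 ≈ 47806.509 → 47807.

frame 47807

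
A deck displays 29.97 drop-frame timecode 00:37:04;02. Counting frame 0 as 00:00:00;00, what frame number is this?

66654

As if non-drop at 30 labels/s: (0 × 3600 + 37 × 60 + 4) × 30 + 2 = 66722.
Minute boundaries passed: 37; those not divisible by 10: 37 − 3 = 34; dropped labels = 2 × 34 = 68.
Actual frame index = 66722 − 68 = 66654.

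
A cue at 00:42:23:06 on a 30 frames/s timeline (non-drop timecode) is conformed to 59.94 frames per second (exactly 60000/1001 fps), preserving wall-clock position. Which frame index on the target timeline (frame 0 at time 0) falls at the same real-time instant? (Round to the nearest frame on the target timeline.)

frame 152440

Source frame index: (0×3600 + 42×60 + 23) × 30 + 6 = 76296.
Real time: 76296 / (30) = 12716/5 s.
Target frame: (12716/5) × (60000/1001) = 13872000/91 ≈ 152439.560 → 152440.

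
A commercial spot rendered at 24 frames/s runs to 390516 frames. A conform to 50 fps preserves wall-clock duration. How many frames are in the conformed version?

Frames at target rate = 390516 × (50) / (24) = 813575.

813575 frames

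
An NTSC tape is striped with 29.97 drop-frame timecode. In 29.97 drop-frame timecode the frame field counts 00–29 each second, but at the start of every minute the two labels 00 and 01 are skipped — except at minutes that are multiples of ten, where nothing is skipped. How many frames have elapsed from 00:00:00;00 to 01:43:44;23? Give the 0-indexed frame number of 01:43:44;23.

As if non-drop at 30 labels/s: (1 × 3600 + 43 × 60 + 44) × 30 + 23 = 186743.
Minute boundaries passed: 103; those not divisible by 10: 103 − 10 = 93; dropped labels = 2 × 93 = 186.
Actual frame index = 186743 − 186 = 186557.

186557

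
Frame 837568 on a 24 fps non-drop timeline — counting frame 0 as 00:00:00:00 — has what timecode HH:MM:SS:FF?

09:41:38:16

837568 ÷ 24 = 34898 full seconds, remainder 16 frames.
34898 s = 9 h 41 min 38 s.
Timecode: 09:41:38:16.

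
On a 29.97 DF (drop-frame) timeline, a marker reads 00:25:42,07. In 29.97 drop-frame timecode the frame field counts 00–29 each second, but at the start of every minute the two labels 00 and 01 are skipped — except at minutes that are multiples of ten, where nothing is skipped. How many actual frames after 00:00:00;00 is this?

46221

Complete 10-minute blocks: 2, each 17982 frames → 35964.
Remaining 5 whole minutes in the current block: 1800 + 4 × 1798 = 8992 frames.
Within the current minute: 42 × 30 + 7 − 2 = 1265 (labels ;00/;01 skipped at this minute). Total = 35964 + 8992 + 1265 = 46221.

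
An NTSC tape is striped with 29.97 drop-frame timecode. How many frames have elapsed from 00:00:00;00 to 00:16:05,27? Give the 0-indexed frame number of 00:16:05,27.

28947

As if non-drop at 30 labels/s: (0 × 3600 + 16 × 60 + 5) × 30 + 27 = 28977.
Minute boundaries passed: 16; those not divisible by 10: 16 − 1 = 15; dropped labels = 2 × 15 = 30.
Actual frame index = 28977 − 30 = 28947.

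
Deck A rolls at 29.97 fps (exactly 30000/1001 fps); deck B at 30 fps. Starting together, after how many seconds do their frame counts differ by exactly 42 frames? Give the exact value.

1401.4 seconds

The gap grows by |30 − 30000/1001| = 30/1001 frames per second.
Time for a 42-frame gap: 42 ÷ (30/1001) = 1401.4 s.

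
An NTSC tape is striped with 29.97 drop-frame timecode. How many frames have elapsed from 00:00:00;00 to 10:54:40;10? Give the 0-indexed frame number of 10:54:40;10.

Complete 10-minute blocks: 65, each 17982 frames → 1168830.
Remaining 4 whole minutes in the current block: 1800 + 3 × 1798 = 7194 frames.
Within the current minute: 40 × 30 + 10 − 2 = 1208 (labels ;00/;01 skipped at this minute). Total = 1168830 + 7194 + 1208 = 1177232.

1177232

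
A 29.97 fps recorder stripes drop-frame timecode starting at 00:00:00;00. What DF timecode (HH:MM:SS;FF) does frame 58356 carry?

00:32:27;04

Each 10-minute DF block holds 10 × 60 × 30 − 9 × 2 = 17982 frames. 58356 ÷ 17982 → 3 full blocks, remainder 4410.
Within the partial block the first minute is 1800 frames and each further minute 1798, so 2 further minute boundaries passed. Total skipped labels = 18 × 3 + 2 × 2 = 58.
Non-drop label index = 58356 + 58 = 58414; at 30 labels/s that is 00:32:27:04, i.e. DF 00:32:27;04.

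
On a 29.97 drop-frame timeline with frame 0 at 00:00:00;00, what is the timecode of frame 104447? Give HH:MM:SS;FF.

00:58:05;03

Ten DF minutes hold 17982 frames, so frame 104447 lies in block 5 (frames 89910–107891) with 14537 frames into that block.
The block's first minute is 1800 frames and the rest 1798 each; 14537 frames reaches minute 8, so 5 × 18 + 8 × 2 = 106 labels have been skipped so far.
Adding those back, label number 104447 + 106 = 104553 at 30 labels/s is 3485 s + 3 f = 0 h 58 min 5 s frame 3, i.e. 00:58:05;03.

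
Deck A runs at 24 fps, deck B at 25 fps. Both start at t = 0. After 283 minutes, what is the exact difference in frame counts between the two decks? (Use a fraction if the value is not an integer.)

16980 frames

283 min = 16980 s.
A emits 24 × 16980 = 407520 frames; B emits 25 × 16980 = 424500.
Difference = 16980 frames; B is ahead of A.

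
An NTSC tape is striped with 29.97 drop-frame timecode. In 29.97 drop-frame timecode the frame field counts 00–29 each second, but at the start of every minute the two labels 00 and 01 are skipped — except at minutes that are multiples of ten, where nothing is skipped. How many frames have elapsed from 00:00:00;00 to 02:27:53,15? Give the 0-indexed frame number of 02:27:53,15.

As if non-drop at 30 labels/s: (2 × 3600 + 27 × 60 + 53) × 30 + 15 = 266205.
Minute boundaries passed: 147; those not divisible by 10: 147 − 14 = 133; dropped labels = 2 × 133 = 266.
Actual frame index = 266205 − 266 = 265939.

265939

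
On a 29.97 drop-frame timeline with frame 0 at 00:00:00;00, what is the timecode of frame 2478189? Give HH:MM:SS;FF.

Each 10-minute DF block holds 10 × 60 × 30 − 9 × 2 = 17982 frames. 2478189 ÷ 17982 → 137 full blocks, remainder 14655.
Within the partial block the first minute is 1800 frames and each further minute 1798, so 8 further minute boundaries passed. Total skipped labels = 18 × 137 + 2 × 8 = 2482.
Non-drop label index = 2478189 + 2482 = 2480671; at 30 labels/s that is 22:58:09:01, i.e. DF 22:58:09;01.

22:58:09;01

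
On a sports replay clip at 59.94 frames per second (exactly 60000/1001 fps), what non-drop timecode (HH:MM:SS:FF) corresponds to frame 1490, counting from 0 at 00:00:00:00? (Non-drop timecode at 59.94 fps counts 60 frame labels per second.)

00:00:24:50

1490 ÷ 60 = 24 full seconds, remainder 50 frames.
24 s = 0 h 0 min 24 s.
Timecode: 00:00:24:50.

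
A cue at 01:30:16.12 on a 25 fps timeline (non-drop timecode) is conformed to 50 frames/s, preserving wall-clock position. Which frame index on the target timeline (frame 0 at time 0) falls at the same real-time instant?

frame 270824

Source frame index: (1×3600 + 30×60 + 16) × 25 + 12 = 135412.
Real time: 135412 / (25) = 135412/25 s.
Target frame: (135412/25) × (50) = 270824.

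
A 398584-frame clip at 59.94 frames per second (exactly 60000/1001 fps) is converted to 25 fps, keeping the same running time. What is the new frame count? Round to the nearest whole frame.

Frames at target rate = 398584 × (25) / (60000/1001) = 49872823/300 ≈ 166242.743.
Nearest whole frame: 166243.

166243 frames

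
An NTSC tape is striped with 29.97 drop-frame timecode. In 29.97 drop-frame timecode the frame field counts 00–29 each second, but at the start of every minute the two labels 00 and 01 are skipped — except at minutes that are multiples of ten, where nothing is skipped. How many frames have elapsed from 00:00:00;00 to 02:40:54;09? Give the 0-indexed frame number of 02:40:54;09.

289341

Complete 10-minute blocks: 16, each 17982 frames → 287712.
Remaining 0 whole minutes in the current block: 0 frames.
Within the current minute: 54 × 30 + 9 = 1629. Total = 287712 + 0 + 1629 = 289341.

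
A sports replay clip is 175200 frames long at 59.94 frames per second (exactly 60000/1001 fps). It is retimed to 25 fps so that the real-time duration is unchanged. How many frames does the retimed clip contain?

73073 frames

Target frames = source frames × (target rate / source rate) = 175200 × (25)/(60000/1001) = 175200 × 1001/2400 = 73073.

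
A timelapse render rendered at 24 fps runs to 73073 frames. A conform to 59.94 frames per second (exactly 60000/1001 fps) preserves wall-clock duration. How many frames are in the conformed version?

Target frames = source frames × (target rate / source rate) = 73073 × (60000/1001)/(24) = 73073 × 2500/1001 = 182500.

182500 frames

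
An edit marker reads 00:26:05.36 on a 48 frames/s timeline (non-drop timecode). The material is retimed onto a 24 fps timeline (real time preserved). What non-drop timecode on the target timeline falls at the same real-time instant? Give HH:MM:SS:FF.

00:26:05:18

Source frame index: (0×3600 + 26×60 + 5) × 48 + 36 = 75156.
Real time: 75156 / (48) = 6263/4 s.
Target frame: (6263/4) × (24) = 37578.
At 24 labels/s: frame 37578 → 00:26:05:18.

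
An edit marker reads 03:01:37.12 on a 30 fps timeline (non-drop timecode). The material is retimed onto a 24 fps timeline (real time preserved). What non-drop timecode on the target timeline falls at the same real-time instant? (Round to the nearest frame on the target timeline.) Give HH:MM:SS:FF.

Source frame index: (3×3600 + 1×60 + 37) × 30 + 12 = 326922.
Real time: 326922 / (30) = 54487/5 s.
Target frame: (54487/5) × (24) = 1307688/5 ≈ 261537.600 → 261538.
At 24 labels/s: frame 261538 → 03:01:37:10.

03:01:37:10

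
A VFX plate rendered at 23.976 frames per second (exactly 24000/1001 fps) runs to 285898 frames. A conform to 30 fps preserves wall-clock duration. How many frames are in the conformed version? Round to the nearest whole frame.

357730 frames

Frames at target rate = 285898 × (30) / (24000/1001) = 143091949/400 ≈ 357729.872.
Nearest whole frame: 357730.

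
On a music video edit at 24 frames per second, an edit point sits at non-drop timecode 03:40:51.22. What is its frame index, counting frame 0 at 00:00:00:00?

frame 318046

Total seconds to the label: (3 × 3600 + 40 × 60 + 51) = 13251.
Frame index = 13251 × 24 + 22 = 318046.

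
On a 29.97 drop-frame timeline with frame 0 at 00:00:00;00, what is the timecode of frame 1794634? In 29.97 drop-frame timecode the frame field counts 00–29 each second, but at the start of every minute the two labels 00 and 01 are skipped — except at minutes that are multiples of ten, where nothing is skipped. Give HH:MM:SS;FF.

16:38:01;02

Ten DF minutes hold 17982 frames, so frame 1794634 lies in block 99 (frames 1780218–1798199) with 14416 frames into that block.
The block's first minute is 1800 frames and the rest 1798 each; 14416 frames reaches minute 8, so 99 × 18 + 8 × 2 = 1798 labels have been skipped so far.
Adding those back, label number 1794634 + 1798 = 1796432 at 30 labels/s is 59881 s + 2 f = 16 h 38 min 1 s frame 2, i.e. 16:38:01;02.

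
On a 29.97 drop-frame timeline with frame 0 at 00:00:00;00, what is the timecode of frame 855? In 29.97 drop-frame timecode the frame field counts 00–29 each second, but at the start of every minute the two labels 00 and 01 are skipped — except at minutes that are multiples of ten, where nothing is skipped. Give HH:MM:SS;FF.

Ten DF minutes hold 17982 frames, so frame 855 lies in block 0 (frames 0–17981) with 855 frames into that block.
The block's first minute is 1800 frames and the rest 1798 each; 855 frames reaches minute 0, so 0 × 18 + 0 × 2 = 0 labels have been skipped so far.
Adding those back, label number 855 + 0 = 855 at 30 labels/s is 28 s + 15 f = 0 h 0 min 28 s frame 15, i.e. 00:00:28;15.

00:00:28;15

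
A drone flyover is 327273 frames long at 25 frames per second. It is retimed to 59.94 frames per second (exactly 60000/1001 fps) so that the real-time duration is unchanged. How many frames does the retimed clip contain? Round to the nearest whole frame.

Frames at target rate = 327273 × (60000/1001) / (25) = 785455200/1001 ≈ 784670.529.
Nearest whole frame: 784671.

784671 frames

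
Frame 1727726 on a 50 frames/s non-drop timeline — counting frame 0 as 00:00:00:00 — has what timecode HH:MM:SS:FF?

09:35:54:26

1727726 ÷ 50 = 34554 full seconds, remainder 26 frames.
34554 s = 9 h 35 min 54 s.
Timecode: 09:35:54:26.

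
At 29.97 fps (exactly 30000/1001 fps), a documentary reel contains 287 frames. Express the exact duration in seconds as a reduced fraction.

Running time = 287 ÷ (30000/1001) = 287 × 1001/30000 = 287287/30000 s.

287287/30000 seconds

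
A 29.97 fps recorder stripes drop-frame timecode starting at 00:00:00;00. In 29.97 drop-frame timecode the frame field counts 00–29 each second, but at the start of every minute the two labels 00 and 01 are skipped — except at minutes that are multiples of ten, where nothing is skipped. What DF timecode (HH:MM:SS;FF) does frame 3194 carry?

Each 10-minute DF block holds 10 × 60 × 30 − 9 × 2 = 17982 frames. 3194 ÷ 17982 → 0 full blocks, remainder 3194.
Within the partial block the first minute is 1800 frames and each further minute 1798, so 1 further minute boundary passed. Total skipped labels = 18 × 0 + 2 × 1 = 2.
Non-drop label index = 3194 + 2 = 3196; at 30 labels/s that is 00:01:46:16, i.e. DF 00:01:46;16.

00:01:46;16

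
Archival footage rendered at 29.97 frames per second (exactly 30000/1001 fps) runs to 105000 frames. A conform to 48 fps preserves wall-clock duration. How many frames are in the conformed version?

Target frames = source frames × (target rate / source rate) = 105000 × (48)/(30000/1001) = 105000 × 1001/625 = 168168.

168168 frames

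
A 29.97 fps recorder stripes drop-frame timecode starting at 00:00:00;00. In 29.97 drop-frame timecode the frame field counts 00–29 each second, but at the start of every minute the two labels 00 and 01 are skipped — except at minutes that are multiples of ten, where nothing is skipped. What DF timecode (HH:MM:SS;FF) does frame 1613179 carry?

Ten DF minutes hold 17982 frames, so frame 1613179 lies in block 89 (frames 1600398–1618379) with 12781 frames into that block.
The block's first minute is 1800 frames and the rest 1798 each; 12781 frames reaches minute 7, so 89 × 18 + 7 × 2 = 1616 labels have been skipped so far.
Adding those back, label number 1613179 + 1616 = 1614795 at 30 labels/s is 53826 s + 15 f = 14 h 57 min 6 s frame 15, i.e. 14:57:06;15.

14:57:06;15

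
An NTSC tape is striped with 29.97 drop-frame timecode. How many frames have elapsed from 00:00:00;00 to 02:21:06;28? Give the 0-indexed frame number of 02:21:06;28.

253754

As if non-drop at 30 labels/s: (2 × 3600 + 21 × 60 + 6) × 30 + 28 = 254008.
Minute boundaries passed: 141; those not divisible by 10: 141 − 14 = 127; dropped labels = 2 × 127 = 254.
Actual frame index = 254008 − 254 = 253754.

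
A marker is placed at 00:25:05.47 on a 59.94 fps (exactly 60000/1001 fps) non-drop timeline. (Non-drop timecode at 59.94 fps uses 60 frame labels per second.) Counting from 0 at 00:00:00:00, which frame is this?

90347

Total seconds to the label: (0 × 3600 + 25 × 60 + 5) = 1505.
Frame index = 1505 × 60 + 47 = 90347.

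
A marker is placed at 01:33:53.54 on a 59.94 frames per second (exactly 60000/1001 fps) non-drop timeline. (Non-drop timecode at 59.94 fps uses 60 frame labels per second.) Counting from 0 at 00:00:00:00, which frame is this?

frame 338034

Total seconds to the label: (1 × 3600 + 33 × 60 + 53) = 5633.
Frame index = 5633 × 60 + 54 = 338034.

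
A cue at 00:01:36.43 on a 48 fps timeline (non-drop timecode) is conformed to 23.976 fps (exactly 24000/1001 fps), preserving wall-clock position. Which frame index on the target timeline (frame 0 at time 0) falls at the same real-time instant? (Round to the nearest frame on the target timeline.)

Source frame index: (0×3600 + 1×60 + 36) × 48 + 43 = 4651.
Real time: 4651 / (48) = 4651/48 s.
Target frame: (4651/48) × (24000/1001) = 2325500/1001 ≈ 2323.177 → 2323.

frame 2323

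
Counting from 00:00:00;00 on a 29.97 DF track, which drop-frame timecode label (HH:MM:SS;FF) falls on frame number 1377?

00:00:45;27

Each 10-minute DF block holds 10 × 60 × 30 − 9 × 2 = 17982 frames. 1377 ÷ 17982 → 0 full blocks, remainder 1377.
Within the partial block the first minute is 1800 frames and each further minute 1798, so 0 further minute boundaries passed. Total skipped labels = 18 × 0 + 2 × 0 = 0.
Non-drop label index = 1377 + 0 = 1377; at 30 labels/s that is 00:00:45:27, i.e. DF 00:00:45;27.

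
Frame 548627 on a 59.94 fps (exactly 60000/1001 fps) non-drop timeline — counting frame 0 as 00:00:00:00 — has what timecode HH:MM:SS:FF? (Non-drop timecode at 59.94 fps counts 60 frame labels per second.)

02:32:23:47

548627 ÷ 60 = 9143 full seconds, remainder 47 frames.
9143 s = 2 h 32 min 23 s.
Timecode: 02:32:23:47.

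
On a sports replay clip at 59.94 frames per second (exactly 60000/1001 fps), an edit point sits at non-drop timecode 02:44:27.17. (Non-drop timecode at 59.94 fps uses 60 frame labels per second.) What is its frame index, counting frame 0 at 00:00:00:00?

592037

Total seconds to the label: (2 × 3600 + 44 × 60 + 27) = 9867.
Frame index = 9867 × 60 + 17 = 592037.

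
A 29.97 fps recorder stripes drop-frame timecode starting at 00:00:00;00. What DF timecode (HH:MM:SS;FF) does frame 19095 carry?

00:10:37;03

Ten DF minutes hold 17982 frames, so frame 19095 lies in block 1 (frames 17982–35963) with 1113 frames into that block.
The block's first minute is 1800 frames and the rest 1798 each; 1113 frames reaches minute 0, so 1 × 18 + 0 × 2 = 18 labels have been skipped so far.
Adding those back, label number 19095 + 18 = 19113 at 30 labels/s is 637 s + 3 f = 0 h 10 min 37 s frame 3, i.e. 00:10:37;03.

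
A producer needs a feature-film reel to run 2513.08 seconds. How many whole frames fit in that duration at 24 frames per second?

Frames = 2513.08 × 24 = 1507848/25 ≈ 60313.9200.
Complete frames: 60313.

60313 frames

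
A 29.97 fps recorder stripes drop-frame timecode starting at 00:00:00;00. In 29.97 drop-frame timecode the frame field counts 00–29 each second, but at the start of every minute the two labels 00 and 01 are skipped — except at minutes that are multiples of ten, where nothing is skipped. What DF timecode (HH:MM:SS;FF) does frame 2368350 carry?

21:57:04;02

Ten DF minutes hold 17982 frames, so frame 2368350 lies in block 131 (frames 2355642–2373623) with 12708 frames into that block.
The block's first minute is 1800 frames and the rest 1798 each; 12708 frames reaches minute 7, so 131 × 18 + 7 × 2 = 2372 labels have been skipped so far.
Adding those back, label number 2368350 + 2372 = 2370722 at 30 labels/s is 79024 s + 2 f = 21 h 57 min 4 s frame 2, i.e. 21:57:04;02.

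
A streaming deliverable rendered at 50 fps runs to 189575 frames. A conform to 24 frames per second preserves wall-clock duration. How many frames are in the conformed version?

Target frames = source frames × (target rate / source rate) = 189575 × (24)/(50) = 189575 × 12/25 = 90996.

90996 frames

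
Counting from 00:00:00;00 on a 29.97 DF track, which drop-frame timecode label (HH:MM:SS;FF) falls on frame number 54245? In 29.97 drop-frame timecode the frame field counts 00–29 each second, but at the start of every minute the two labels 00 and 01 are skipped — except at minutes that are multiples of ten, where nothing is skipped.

00:30:09;29

Ten DF minutes hold 17982 frames, so frame 54245 lies in block 3 (frames 53946–71927) with 299 frames into that block.
The block's first minute is 1800 frames and the rest 1798 each; 299 frames reaches minute 0, so 3 × 18 + 0 × 2 = 54 labels have been skipped so far.
Adding those back, label number 54245 + 54 = 54299 at 30 labels/s is 1809 s + 29 f = 0 h 30 min 9 s frame 29, i.e. 00:30:09;29.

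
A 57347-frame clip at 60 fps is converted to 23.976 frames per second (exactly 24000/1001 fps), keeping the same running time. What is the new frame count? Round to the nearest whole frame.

Frames at target rate = 57347 × (24000/1001) / (60) = 22938800/1001 ≈ 22915.884.
Nearest whole frame: 22916.

22916 frames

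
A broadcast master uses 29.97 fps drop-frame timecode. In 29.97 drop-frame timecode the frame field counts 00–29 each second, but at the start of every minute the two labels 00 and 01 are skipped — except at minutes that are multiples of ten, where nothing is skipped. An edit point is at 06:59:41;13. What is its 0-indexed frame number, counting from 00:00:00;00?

754687

Complete 10-minute blocks: 41, each 17982 frames → 737262.
Remaining 9 whole minutes in the current block: 1800 + 8 × 1798 = 16184 frames.
Within the current minute: 41 × 30 + 13 − 2 = 1241 (labels ;00/;01 skipped at this minute). Total = 737262 + 16184 + 1241 = 754687.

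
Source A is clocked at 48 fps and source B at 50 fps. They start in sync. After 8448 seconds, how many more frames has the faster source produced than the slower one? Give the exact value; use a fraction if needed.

A emits 48 × 8448 = 405504 frames; B emits 50 × 8448 = 422400.
Difference = 16896 frames; B is ahead of A.

16896 frames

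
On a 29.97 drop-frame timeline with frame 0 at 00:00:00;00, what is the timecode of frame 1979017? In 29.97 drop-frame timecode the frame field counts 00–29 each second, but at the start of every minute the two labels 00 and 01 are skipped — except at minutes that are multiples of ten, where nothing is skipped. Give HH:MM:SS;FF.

18:20:33;07

Ten DF minutes hold 17982 frames, so frame 1979017 lies in block 110 (frames 1978020–1996001) with 997 frames into that block.
The block's first minute is 1800 frames and the rest 1798 each; 997 frames reaches minute 0, so 110 × 18 + 0 × 2 = 1980 labels have been skipped so far.
Adding those back, label number 1979017 + 1980 = 1980997 at 30 labels/s is 66033 s + 7 f = 18 h 20 min 33 s frame 7, i.e. 18:20:33;07.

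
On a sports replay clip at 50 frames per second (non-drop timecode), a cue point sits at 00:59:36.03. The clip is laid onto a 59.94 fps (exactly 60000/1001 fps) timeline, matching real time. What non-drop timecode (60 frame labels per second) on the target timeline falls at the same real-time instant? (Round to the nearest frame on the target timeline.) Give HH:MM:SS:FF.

Source frame index: (0×3600 + 59×60 + 36) × 50 + 3 = 178803.
Real time: 178803 / (50) = 178803/50 s.
Target frame: (178803/50) × (60000/1001) = 214563600/1001 ≈ 214349.251 → 214349.
At 60 labels/s: frame 214349 → 00:59:32:29.

00:59:32:29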